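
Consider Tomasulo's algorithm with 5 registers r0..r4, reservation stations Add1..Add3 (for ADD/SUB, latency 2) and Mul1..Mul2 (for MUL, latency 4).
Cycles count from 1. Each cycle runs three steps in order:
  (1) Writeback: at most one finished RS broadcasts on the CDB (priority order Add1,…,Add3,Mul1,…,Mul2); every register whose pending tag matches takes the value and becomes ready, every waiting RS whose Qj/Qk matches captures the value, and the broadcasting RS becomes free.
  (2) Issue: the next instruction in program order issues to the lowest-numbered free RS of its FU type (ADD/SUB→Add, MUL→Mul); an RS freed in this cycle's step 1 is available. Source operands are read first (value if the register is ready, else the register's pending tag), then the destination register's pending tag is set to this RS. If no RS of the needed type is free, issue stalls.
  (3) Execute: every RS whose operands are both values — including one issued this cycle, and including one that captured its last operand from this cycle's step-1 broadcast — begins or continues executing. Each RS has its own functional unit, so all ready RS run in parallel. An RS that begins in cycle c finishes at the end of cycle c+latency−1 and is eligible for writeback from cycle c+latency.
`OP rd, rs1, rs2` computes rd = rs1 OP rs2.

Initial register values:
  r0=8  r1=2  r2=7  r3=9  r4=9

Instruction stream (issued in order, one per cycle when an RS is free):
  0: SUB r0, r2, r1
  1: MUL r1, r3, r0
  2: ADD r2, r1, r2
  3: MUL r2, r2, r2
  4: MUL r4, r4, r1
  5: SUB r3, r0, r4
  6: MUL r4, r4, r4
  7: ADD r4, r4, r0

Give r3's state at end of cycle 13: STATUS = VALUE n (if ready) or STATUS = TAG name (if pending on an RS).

STATUS = VALUE -400

c1: issue SUB r0<-Add1 | r0:Add1,r1:2,r2:7,r3:9,r4:9
c2: issue MUL r1<-Mul1 | r0:Add1,r1:Mul1,r2:7,r3:9,r4:9
c3: CDB Add1=5; issue ADD r2<-Add1 | r0:5,r1:Mul1,r2:Add1,r3:9,r4:9
c4: issue MUL r2<-Mul2 | r0:5,r1:Mul1,r2:Mul2,r3:9,r4:9
c5: stall | r0:5,r1:Mul1,r2:Mul2,r3:9,r4:9
c6: stall | r0:5,r1:Mul1,r2:Mul2,r3:9,r4:9
c7: CDB Mul1=45; issue MUL r4<-Mul1 | r0:5,r1:45,r2:Mul2,r3:9,r4:Mul1
c8: issue SUB r3<-Add2 | r0:5,r1:45,r2:Mul2,r3:Add2,r4:Mul1
c9: CDB Add1=52; stall | r0:5,r1:45,r2:Mul2,r3:Add2,r4:Mul1
c10: stall | r0:5,r1:45,r2:Mul2,r3:Add2,r4:Mul1
c11: CDB Mul1=405; issue MUL r4<-Mul1 | r0:5,r1:45,r2:Mul2,r3:Add2,r4:Mul1
c12: issue ADD r4<-Add1 | r0:5,r1:45,r2:Mul2,r3:Add2,r4:Add1
c13: CDB Add2=-400 | r0:5,r1:45,r2:Mul2,r3:-400,r4:Add1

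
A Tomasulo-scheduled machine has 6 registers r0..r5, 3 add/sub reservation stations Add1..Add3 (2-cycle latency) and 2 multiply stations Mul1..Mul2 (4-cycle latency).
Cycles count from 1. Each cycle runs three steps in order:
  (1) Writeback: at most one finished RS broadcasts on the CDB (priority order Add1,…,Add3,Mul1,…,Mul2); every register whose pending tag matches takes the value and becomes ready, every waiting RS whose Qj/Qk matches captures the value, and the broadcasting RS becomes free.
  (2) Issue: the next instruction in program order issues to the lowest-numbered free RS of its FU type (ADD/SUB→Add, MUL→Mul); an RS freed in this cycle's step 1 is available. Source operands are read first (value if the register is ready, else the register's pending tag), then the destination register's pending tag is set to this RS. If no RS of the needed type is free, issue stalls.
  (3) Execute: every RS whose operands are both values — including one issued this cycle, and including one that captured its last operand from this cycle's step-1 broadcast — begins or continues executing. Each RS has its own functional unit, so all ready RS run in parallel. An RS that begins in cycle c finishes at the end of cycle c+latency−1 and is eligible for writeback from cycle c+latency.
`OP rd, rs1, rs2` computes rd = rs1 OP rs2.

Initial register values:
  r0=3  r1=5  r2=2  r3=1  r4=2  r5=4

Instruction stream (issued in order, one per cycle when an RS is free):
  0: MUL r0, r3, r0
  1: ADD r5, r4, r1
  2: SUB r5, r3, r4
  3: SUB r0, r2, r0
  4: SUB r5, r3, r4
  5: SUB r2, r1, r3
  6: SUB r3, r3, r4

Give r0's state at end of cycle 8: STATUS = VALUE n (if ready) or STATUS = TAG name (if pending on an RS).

STATUS = VALUE -1

cycle 1: issue MUL r0<-Mul1 // r0:Mul1,r1:5,r2:2,r3:1,r4:2,r5:4
cycle 2: issue ADD r5<-Add1 // r0:Mul1,r1:5,r2:2,r3:1,r4:2,r5:Add1
cycle 3: issue SUB r5<-Add2 // r0:Mul1,r1:5,r2:2,r3:1,r4:2,r5:Add2
cycle 4: CDB Add1=7; issue SUB r0<-Add1 // r0:Add1,r1:5,r2:2,r3:1,r4:2,r5:Add2
cycle 5: CDB Add2=-1; issue SUB r5<-Add2 // r0:Add1,r1:5,r2:2,r3:1,r4:2,r5:Add2
cycle 6: CDB Mul1=3; issue SUB r2<-Add3 // r0:Add1,r1:5,r2:Add3,r3:1,r4:2,r5:Add2
cycle 7: CDB Add2=-1; issue SUB r3<-Add2 // r0:Add1,r1:5,r2:Add3,r3:Add2,r4:2,r5:-1
cycle 8: CDB Add1=-1 // r0:-1,r1:5,r2:Add3,r3:Add2,r4:2,r5:-1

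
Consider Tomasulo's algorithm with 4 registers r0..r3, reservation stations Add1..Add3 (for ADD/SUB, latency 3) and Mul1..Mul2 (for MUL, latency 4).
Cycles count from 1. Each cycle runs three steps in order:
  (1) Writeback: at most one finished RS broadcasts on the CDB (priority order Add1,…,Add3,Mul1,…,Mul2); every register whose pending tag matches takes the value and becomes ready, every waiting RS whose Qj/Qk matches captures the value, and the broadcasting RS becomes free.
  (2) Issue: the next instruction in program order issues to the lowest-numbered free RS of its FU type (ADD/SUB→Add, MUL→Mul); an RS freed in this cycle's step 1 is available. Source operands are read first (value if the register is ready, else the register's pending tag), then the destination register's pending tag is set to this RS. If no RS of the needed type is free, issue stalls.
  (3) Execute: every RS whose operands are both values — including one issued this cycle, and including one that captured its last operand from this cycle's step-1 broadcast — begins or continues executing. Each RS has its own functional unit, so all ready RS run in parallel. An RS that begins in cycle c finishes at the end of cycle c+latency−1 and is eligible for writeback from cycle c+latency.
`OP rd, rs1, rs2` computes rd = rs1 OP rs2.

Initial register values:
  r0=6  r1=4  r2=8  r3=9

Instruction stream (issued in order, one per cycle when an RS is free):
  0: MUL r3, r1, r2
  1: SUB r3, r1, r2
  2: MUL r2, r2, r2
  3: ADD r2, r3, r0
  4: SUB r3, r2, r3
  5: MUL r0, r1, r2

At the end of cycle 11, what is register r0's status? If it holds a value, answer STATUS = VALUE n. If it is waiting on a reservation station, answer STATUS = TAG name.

cycle 1: issue MUL r3<-Mul1 // r0:6,r1:4,r2:8,r3:Mul1
cycle 2: issue SUB r3<-Add1 // r0:6,r1:4,r2:8,r3:Add1
cycle 3: issue MUL r2<-Mul2 // r0:6,r1:4,r2:Mul2,r3:Add1
cycle 4: issue ADD r2<-Add2 // r0:6,r1:4,r2:Add2,r3:Add1
cycle 5: CDB Add1=-4; issue SUB r3<-Add1 // r0:6,r1:4,r2:Add2,r3:Add1
cycle 6: CDB Mul1=32; issue MUL r0<-Mul1 // r0:Mul1,r1:4,r2:Add2,r3:Add1
cycle 7: CDB Mul2=64 // r0:Mul1,r1:4,r2:Add2,r3:Add1
cycle 8: CDB Add2=2 // r0:Mul1,r1:4,r2:2,r3:Add1
cycle 9: - // r0:Mul1,r1:4,r2:2,r3:Add1
cycle 10: - // r0:Mul1,r1:4,r2:2,r3:Add1
cycle 11: CDB Add1=6 // r0:Mul1,r1:4,r2:2,r3:6

STATUS = TAG Mul1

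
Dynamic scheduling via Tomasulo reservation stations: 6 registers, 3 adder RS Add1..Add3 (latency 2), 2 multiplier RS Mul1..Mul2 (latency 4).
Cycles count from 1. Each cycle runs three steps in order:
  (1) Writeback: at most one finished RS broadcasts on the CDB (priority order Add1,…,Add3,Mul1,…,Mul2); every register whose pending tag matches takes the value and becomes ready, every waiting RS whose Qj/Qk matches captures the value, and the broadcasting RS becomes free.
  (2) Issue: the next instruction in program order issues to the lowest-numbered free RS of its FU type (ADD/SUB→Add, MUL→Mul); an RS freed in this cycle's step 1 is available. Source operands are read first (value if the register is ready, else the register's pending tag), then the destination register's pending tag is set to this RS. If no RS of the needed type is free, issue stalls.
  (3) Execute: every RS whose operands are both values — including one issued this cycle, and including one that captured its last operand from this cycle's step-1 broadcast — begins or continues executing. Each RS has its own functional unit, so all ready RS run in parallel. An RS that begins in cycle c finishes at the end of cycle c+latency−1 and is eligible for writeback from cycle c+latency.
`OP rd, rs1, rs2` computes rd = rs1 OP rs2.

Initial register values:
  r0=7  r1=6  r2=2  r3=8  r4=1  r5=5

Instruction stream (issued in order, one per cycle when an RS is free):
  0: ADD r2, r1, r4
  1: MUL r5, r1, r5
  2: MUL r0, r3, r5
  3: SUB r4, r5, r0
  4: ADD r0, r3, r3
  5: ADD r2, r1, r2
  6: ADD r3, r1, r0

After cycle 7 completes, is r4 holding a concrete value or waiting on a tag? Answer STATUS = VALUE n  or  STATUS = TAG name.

cycle 1: issue ADD r2<-Add1 // r0:7,r1:6,r2:Add1,r3:8,r4:1,r5:5
cycle 2: issue MUL r5<-Mul1 // r0:7,r1:6,r2:Add1,r3:8,r4:1,r5:Mul1
cycle 3: CDB Add1=7; issue MUL r0<-Mul2 // r0:Mul2,r1:6,r2:7,r3:8,r4:1,r5:Mul1
cycle 4: issue SUB r4<-Add1 // r0:Mul2,r1:6,r2:7,r3:8,r4:Add1,r5:Mul1
cycle 5: issue ADD r0<-Add2 // r0:Add2,r1:6,r2:7,r3:8,r4:Add1,r5:Mul1
cycle 6: CDB Mul1=30; issue ADD r2<-Add3 // r0:Add2,r1:6,r2:Add3,r3:8,r4:Add1,r5:30
cycle 7: CDB Add2=16; issue ADD r3<-Add2 // r0:16,r1:6,r2:Add3,r3:Add2,r4:Add1,r5:30

STATUS = TAG Add1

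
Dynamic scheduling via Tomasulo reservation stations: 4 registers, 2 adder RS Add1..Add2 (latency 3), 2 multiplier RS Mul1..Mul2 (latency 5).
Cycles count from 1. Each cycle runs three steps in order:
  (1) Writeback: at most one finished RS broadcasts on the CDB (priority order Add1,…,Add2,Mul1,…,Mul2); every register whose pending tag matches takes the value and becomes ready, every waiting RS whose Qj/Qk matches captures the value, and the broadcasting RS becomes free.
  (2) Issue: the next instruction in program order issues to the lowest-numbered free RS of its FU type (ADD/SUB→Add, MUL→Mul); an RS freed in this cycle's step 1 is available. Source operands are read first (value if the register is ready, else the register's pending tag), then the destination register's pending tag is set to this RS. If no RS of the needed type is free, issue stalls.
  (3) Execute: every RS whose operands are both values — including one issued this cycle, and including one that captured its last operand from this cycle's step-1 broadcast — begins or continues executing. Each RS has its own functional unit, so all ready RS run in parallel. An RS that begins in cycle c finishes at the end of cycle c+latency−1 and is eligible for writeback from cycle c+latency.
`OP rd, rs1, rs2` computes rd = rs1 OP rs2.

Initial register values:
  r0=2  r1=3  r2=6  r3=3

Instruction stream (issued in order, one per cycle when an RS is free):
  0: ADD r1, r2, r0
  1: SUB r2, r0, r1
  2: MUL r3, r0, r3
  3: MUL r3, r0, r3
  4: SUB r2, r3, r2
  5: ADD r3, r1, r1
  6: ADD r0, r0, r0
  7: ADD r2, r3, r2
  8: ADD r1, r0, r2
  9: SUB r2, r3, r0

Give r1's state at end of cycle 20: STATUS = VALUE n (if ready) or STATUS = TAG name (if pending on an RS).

STATUS = TAG Add1

  c1: issue ADD r1<-Add1  regs: r0:2,r1:Add1,r2:6,r3:3
  c2: issue SUB r2<-Add2  regs: r0:2,r1:Add1,r2:Add2,r3:3
  c3: issue MUL r3<-Mul1  regs: r0:2,r1:Add1,r2:Add2,r3:Mul1
  c4: CDB Add1=8; issue MUL r3<-Mul2  regs: r0:2,r1:8,r2:Add2,r3:Mul2
  c5: issue SUB r2<-Add1  regs: r0:2,r1:8,r2:Add1,r3:Mul2
  c6: stall  regs: r0:2,r1:8,r2:Add1,r3:Mul2
  c7: CDB Add2=-6; issue ADD r3<-Add2  regs: r0:2,r1:8,r2:Add1,r3:Add2
  c8: CDB Mul1=6; stall  regs: r0:2,r1:8,r2:Add1,r3:Add2
  c9: stall  regs: r0:2,r1:8,r2:Add1,r3:Add2
  c10: CDB Add2=16; issue ADD r0<-Add2  regs: r0:Add2,r1:8,r2:Add1,r3:16
  c11: stall  regs: r0:Add2,r1:8,r2:Add1,r3:16
  c12: stall  regs: r0:Add2,r1:8,r2:Add1,r3:16
  c13: CDB Add2=4; issue ADD r2<-Add2  regs: r0:4,r1:8,r2:Add2,r3:16
  c14: CDB Mul2=12; stall  regs: r0:4,r1:8,r2:Add2,r3:16
  c15: stall  regs: r0:4,r1:8,r2:Add2,r3:16
  c16: stall  regs: r0:4,r1:8,r2:Add2,r3:16
  c17: CDB Add1=18; issue ADD r1<-Add1  regs: r0:4,r1:Add1,r2:Add2,r3:16
  c18: stall  regs: r0:4,r1:Add1,r2:Add2,r3:16
  c19: stall  regs: r0:4,r1:Add1,r2:Add2,r3:16
  c20: CDB Add2=34; issue SUB r2<-Add2  regs: r0:4,r1:Add1,r2:Add2,r3:16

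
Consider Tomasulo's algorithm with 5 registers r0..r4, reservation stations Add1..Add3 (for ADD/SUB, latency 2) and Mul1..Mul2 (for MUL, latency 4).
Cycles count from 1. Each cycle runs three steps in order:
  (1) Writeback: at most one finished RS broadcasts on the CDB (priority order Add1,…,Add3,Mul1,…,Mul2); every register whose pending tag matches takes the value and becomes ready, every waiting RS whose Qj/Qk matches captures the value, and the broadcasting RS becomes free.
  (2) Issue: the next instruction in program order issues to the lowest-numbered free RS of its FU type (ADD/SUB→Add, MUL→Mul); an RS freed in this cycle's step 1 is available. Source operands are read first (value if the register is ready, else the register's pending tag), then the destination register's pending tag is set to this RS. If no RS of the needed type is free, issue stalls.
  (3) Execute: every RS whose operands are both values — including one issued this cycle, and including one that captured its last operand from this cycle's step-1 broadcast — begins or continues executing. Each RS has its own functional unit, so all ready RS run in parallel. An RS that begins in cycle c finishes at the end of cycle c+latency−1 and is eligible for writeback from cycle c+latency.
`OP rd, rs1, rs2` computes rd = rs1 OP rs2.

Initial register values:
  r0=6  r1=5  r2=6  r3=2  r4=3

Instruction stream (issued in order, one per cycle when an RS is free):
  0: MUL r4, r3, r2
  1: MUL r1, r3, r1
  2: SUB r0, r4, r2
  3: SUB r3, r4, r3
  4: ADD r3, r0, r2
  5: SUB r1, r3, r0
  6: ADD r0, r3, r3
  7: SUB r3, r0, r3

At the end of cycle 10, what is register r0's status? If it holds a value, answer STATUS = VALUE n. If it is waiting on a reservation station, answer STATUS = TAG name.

STATUS = TAG Add2

  c1: issue MUL r4<-Mul1  regs: r0:6,r1:5,r2:6,r3:2,r4:Mul1
  c2: issue MUL r1<-Mul2  regs: r0:6,r1:Mul2,r2:6,r3:2,r4:Mul1
  c3: issue SUB r0<-Add1  regs: r0:Add1,r1:Mul2,r2:6,r3:2,r4:Mul1
  c4: issue SUB r3<-Add2  regs: r0:Add1,r1:Mul2,r2:6,r3:Add2,r4:Mul1
  c5: CDB Mul1=12; issue ADD r3<-Add3  regs: r0:Add1,r1:Mul2,r2:6,r3:Add3,r4:12
  c6: CDB Mul2=10; stall  regs: r0:Add1,r1:10,r2:6,r3:Add3,r4:12
  c7: CDB Add1=6; issue SUB r1<-Add1  regs: r0:6,r1:Add1,r2:6,r3:Add3,r4:12
  c8: CDB Add2=10; issue ADD r0<-Add2  regs: r0:Add2,r1:Add1,r2:6,r3:Add3,r4:12
  c9: CDB Add3=12; issue SUB r3<-Add3  regs: r0:Add2,r1:Add1,r2:6,r3:Add3,r4:12
  c10: -  regs: r0:Add2,r1:Add1,r2:6,r3:Add3,r4:12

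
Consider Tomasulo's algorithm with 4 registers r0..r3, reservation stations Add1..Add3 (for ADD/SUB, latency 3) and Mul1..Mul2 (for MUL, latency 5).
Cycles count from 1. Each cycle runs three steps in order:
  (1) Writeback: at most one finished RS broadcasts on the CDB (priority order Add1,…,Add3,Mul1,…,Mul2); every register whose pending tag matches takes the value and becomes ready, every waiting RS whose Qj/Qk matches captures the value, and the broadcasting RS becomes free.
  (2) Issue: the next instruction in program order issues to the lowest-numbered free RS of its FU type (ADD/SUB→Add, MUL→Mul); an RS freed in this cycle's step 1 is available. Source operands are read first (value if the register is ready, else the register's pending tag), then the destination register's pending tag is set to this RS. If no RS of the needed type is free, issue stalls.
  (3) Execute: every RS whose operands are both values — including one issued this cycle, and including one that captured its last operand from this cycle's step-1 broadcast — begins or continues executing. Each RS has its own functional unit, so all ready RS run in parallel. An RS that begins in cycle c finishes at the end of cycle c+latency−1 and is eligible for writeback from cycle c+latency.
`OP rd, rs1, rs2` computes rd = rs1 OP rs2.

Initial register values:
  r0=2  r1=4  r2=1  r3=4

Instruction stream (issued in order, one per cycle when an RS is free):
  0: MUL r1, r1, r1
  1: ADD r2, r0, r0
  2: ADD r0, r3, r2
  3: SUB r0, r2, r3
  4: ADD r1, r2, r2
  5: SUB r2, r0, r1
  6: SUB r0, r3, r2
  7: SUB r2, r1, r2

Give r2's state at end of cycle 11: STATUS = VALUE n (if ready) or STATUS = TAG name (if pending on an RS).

c1: issue MUL r1<-Mul1 | r0:2,r1:Mul1,r2:1,r3:4
c2: issue ADD r2<-Add1 | r0:2,r1:Mul1,r2:Add1,r3:4
c3: issue ADD r0<-Add2 | r0:Add2,r1:Mul1,r2:Add1,r3:4
c4: issue SUB r0<-Add3 | r0:Add3,r1:Mul1,r2:Add1,r3:4
c5: CDB Add1=4; issue ADD r1<-Add1 | r0:Add3,r1:Add1,r2:4,r3:4
c6: CDB Mul1=16; stall | r0:Add3,r1:Add1,r2:4,r3:4
c7: stall | r0:Add3,r1:Add1,r2:4,r3:4
c8: CDB Add1=8; issue SUB r2<-Add1 | r0:Add3,r1:8,r2:Add1,r3:4
c9: CDB Add2=8; issue SUB r0<-Add2 | r0:Add2,r1:8,r2:Add1,r3:4
c10: CDB Add3=0; issue SUB r2<-Add3 | r0:Add2,r1:8,r2:Add3,r3:4
c11: - | r0:Add2,r1:8,r2:Add3,r3:4

STATUS = TAG Add3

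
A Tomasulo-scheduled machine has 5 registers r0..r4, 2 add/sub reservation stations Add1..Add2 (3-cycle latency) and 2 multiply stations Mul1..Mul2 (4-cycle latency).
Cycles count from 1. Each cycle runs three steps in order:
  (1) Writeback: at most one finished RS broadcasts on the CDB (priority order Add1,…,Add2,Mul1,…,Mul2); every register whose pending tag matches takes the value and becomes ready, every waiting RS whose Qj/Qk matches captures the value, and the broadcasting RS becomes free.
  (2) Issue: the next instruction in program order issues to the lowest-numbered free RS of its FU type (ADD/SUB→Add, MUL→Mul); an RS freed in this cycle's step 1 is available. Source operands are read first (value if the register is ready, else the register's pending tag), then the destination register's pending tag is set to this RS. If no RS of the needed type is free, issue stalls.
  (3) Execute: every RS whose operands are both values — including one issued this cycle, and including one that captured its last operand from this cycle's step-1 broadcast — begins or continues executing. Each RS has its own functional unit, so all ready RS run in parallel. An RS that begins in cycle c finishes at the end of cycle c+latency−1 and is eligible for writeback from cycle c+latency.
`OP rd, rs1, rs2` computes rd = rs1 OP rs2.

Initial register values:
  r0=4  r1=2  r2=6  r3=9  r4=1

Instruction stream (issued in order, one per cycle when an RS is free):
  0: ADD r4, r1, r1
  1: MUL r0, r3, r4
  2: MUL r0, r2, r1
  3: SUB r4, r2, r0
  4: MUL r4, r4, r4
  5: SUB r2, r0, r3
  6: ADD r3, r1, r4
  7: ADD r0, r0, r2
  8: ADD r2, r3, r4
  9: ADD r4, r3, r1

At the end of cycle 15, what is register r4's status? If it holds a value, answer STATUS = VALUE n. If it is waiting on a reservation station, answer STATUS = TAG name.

STATUS = VALUE 36

cycle 1: issue ADD r4<-Add1 // r0:4,r1:2,r2:6,r3:9,r4:Add1
cycle 2: issue MUL r0<-Mul1 // r0:Mul1,r1:2,r2:6,r3:9,r4:Add1
cycle 3: issue MUL r0<-Mul2 // r0:Mul2,r1:2,r2:6,r3:9,r4:Add1
cycle 4: CDB Add1=4; issue SUB r4<-Add1 // r0:Mul2,r1:2,r2:6,r3:9,r4:Add1
cycle 5: stall // r0:Mul2,r1:2,r2:6,r3:9,r4:Add1
cycle 6: stall // r0:Mul2,r1:2,r2:6,r3:9,r4:Add1
cycle 7: CDB Mul2=12; issue MUL r4<-Mul2 // r0:12,r1:2,r2:6,r3:9,r4:Mul2
cycle 8: CDB Mul1=36; issue SUB r2<-Add2 // r0:12,r1:2,r2:Add2,r3:9,r4:Mul2
cycle 9: stall // r0:12,r1:2,r2:Add2,r3:9,r4:Mul2
cycle 10: CDB Add1=-6; issue ADD r3<-Add1 // r0:12,r1:2,r2:Add2,r3:Add1,r4:Mul2
cycle 11: CDB Add2=3; issue ADD r0<-Add2 // r0:Add2,r1:2,r2:3,r3:Add1,r4:Mul2
cycle 12: stall // r0:Add2,r1:2,r2:3,r3:Add1,r4:Mul2
cycle 13: stall // r0:Add2,r1:2,r2:3,r3:Add1,r4:Mul2
cycle 14: CDB Add2=15; issue ADD r2<-Add2 // r0:15,r1:2,r2:Add2,r3:Add1,r4:Mul2
cycle 15: CDB Mul2=36; stall // r0:15,r1:2,r2:Add2,r3:Add1,r4:36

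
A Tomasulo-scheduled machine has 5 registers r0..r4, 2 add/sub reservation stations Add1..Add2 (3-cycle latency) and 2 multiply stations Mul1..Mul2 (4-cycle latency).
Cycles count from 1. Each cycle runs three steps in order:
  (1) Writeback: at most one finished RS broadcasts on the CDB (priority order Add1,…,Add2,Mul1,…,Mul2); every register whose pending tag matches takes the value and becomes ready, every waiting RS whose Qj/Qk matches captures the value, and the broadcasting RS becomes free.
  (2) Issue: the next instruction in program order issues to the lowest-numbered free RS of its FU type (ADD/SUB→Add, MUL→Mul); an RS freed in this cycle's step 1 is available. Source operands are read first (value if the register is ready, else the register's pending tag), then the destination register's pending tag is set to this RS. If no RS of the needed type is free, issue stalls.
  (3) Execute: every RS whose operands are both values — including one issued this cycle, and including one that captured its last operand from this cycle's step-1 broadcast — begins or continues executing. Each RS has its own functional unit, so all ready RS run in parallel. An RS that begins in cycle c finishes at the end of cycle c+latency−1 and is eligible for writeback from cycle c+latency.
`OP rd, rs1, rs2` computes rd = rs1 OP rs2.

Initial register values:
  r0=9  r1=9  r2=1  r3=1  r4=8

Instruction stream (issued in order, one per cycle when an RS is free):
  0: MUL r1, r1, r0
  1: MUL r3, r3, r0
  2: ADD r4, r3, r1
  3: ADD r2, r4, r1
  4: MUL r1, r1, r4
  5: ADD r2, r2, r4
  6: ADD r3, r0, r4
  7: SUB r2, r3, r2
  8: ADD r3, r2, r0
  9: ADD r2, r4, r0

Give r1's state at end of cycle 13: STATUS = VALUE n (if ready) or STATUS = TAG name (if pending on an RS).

c1: issue MUL r1<-Mul1 | r0:9,r1:Mul1,r2:1,r3:1,r4:8
c2: issue MUL r3<-Mul2 | r0:9,r1:Mul1,r2:1,r3:Mul2,r4:8
c3: issue ADD r4<-Add1 | r0:9,r1:Mul1,r2:1,r3:Mul2,r4:Add1
c4: issue ADD r2<-Add2 | r0:9,r1:Mul1,r2:Add2,r3:Mul2,r4:Add1
c5: CDB Mul1=81; issue MUL r1<-Mul1 | r0:9,r1:Mul1,r2:Add2,r3:Mul2,r4:Add1
c6: CDB Mul2=9; stall | r0:9,r1:Mul1,r2:Add2,r3:9,r4:Add1
c7: stall | r0:9,r1:Mul1,r2:Add2,r3:9,r4:Add1
c8: stall | r0:9,r1:Mul1,r2:Add2,r3:9,r4:Add1
c9: CDB Add1=90; issue ADD r2<-Add1 | r0:9,r1:Mul1,r2:Add1,r3:9,r4:90
c10: stall | r0:9,r1:Mul1,r2:Add1,r3:9,r4:90
c11: stall | r0:9,r1:Mul1,r2:Add1,r3:9,r4:90
c12: CDB Add2=171; issue ADD r3<-Add2 | r0:9,r1:Mul1,r2:Add1,r3:Add2,r4:90
c13: CDB Mul1=7290; stall | r0:9,r1:7290,r2:Add1,r3:Add2,r4:90

STATUS = VALUE 7290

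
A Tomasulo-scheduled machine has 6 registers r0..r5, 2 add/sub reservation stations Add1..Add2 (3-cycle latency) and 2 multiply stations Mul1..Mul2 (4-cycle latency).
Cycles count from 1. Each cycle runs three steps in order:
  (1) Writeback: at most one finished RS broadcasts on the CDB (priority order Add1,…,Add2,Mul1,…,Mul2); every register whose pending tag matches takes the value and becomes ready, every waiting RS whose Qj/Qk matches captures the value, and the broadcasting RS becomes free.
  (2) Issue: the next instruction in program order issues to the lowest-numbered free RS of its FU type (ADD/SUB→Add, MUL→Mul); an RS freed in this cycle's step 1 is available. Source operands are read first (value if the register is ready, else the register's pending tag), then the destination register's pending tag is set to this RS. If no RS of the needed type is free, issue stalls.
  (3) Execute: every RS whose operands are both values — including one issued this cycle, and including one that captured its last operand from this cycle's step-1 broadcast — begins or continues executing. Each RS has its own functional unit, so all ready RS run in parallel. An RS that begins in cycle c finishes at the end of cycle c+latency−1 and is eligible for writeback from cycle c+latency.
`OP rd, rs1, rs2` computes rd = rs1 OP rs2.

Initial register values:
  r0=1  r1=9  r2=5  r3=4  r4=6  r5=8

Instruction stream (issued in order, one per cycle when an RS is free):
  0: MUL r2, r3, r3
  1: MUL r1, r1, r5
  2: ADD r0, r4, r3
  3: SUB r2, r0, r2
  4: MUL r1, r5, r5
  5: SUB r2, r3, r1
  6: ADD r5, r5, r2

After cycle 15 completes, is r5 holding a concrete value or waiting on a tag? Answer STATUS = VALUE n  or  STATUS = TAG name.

c1: issue MUL r2<-Mul1 | r0:1,r1:9,r2:Mul1,r3:4,r4:6,r5:8
c2: issue MUL r1<-Mul2 | r0:1,r1:Mul2,r2:Mul1,r3:4,r4:6,r5:8
c3: issue ADD r0<-Add1 | r0:Add1,r1:Mul2,r2:Mul1,r3:4,r4:6,r5:8
c4: issue SUB r2<-Add2 | r0:Add1,r1:Mul2,r2:Add2,r3:4,r4:6,r5:8
c5: CDB Mul1=16; issue MUL r1<-Mul1 | r0:Add1,r1:Mul1,r2:Add2,r3:4,r4:6,r5:8
c6: CDB Add1=10; issue SUB r2<-Add1 | r0:10,r1:Mul1,r2:Add1,r3:4,r4:6,r5:8
c7: CDB Mul2=72; stall | r0:10,r1:Mul1,r2:Add1,r3:4,r4:6,r5:8
c8: stall | r0:10,r1:Mul1,r2:Add1,r3:4,r4:6,r5:8
c9: CDB Add2=-6; issue ADD r5<-Add2 | r0:10,r1:Mul1,r2:Add1,r3:4,r4:6,r5:Add2
c10: CDB Mul1=64 | r0:10,r1:64,r2:Add1,r3:4,r4:6,r5:Add2
c11: - | r0:10,r1:64,r2:Add1,r3:4,r4:6,r5:Add2
c12: - | r0:10,r1:64,r2:Add1,r3:4,r4:6,r5:Add2
c13: CDB Add1=-60 | r0:10,r1:64,r2:-60,r3:4,r4:6,r5:Add2
c14: - | r0:10,r1:64,r2:-60,r3:4,r4:6,r5:Add2
c15: - | r0:10,r1:64,r2:-60,r3:4,r4:6,r5:Add2

STATUS = TAG Add2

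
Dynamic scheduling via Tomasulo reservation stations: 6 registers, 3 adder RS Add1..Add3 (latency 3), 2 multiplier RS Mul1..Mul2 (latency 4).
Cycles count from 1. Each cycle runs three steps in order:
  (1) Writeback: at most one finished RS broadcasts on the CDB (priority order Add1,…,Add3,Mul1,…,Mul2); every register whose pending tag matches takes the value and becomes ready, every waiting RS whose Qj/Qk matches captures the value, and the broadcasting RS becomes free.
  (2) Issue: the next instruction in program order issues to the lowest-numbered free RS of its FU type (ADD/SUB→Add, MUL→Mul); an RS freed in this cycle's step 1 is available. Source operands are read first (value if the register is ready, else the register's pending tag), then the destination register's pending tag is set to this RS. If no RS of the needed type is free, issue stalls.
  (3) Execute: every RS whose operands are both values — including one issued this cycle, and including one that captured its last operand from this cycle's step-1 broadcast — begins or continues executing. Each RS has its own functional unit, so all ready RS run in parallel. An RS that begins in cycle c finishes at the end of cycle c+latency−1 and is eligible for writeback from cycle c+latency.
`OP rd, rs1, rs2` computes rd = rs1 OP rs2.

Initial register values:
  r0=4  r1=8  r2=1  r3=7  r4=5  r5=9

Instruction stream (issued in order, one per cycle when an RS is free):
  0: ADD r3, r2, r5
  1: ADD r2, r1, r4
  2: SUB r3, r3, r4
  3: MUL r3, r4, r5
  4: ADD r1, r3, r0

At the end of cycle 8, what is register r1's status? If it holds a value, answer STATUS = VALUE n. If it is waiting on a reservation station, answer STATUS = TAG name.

STATUS = TAG Add1

cycle 1: issue ADD r3<-Add1 // r0:4,r1:8,r2:1,r3:Add1,r4:5,r5:9
cycle 2: issue ADD r2<-Add2 // r0:4,r1:8,r2:Add2,r3:Add1,r4:5,r5:9
cycle 3: issue SUB r3<-Add3 // r0:4,r1:8,r2:Add2,r3:Add3,r4:5,r5:9
cycle 4: CDB Add1=10; issue MUL r3<-Mul1 // r0:4,r1:8,r2:Add2,r3:Mul1,r4:5,r5:9
cycle 5: CDB Add2=13; issue ADD r1<-Add1 // r0:4,r1:Add1,r2:13,r3:Mul1,r4:5,r5:9
cycle 6: - // r0:4,r1:Add1,r2:13,r3:Mul1,r4:5,r5:9
cycle 7: CDB Add3=5 // r0:4,r1:Add1,r2:13,r3:Mul1,r4:5,r5:9
cycle 8: CDB Mul1=45 // r0:4,r1:Add1,r2:13,r3:45,r4:5,r5:9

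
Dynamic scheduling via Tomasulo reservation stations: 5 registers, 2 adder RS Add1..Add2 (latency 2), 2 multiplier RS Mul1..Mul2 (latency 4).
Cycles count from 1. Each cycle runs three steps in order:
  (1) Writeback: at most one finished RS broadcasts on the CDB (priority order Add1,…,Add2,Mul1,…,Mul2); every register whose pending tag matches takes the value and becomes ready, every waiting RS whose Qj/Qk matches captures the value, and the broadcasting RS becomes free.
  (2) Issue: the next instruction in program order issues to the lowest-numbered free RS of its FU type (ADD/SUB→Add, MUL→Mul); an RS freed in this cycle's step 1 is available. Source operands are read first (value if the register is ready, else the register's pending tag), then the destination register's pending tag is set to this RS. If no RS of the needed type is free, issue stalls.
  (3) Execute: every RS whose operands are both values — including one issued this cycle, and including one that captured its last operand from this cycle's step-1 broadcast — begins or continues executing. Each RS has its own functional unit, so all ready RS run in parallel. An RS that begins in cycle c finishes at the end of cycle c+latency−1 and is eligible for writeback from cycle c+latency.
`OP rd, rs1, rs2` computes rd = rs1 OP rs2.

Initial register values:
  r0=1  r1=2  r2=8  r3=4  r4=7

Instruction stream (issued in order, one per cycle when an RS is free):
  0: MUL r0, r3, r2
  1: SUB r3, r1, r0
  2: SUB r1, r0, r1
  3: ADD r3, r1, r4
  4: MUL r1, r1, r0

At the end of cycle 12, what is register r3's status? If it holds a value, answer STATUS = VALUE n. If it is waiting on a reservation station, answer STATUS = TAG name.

STATUS = VALUE 37

c1: issue MUL r0<-Mul1 | r0:Mul1,r1:2,r2:8,r3:4,r4:7
c2: issue SUB r3<-Add1 | r0:Mul1,r1:2,r2:8,r3:Add1,r4:7
c3: issue SUB r1<-Add2 | r0:Mul1,r1:Add2,r2:8,r3:Add1,r4:7
c4: stall | r0:Mul1,r1:Add2,r2:8,r3:Add1,r4:7
c5: CDB Mul1=32; stall | r0:32,r1:Add2,r2:8,r3:Add1,r4:7
c6: stall | r0:32,r1:Add2,r2:8,r3:Add1,r4:7
c7: CDB Add1=-30; issue ADD r3<-Add1 | r0:32,r1:Add2,r2:8,r3:Add1,r4:7
c8: CDB Add2=30; issue MUL r1<-Mul1 | r0:32,r1:Mul1,r2:8,r3:Add1,r4:7
c9: - | r0:32,r1:Mul1,r2:8,r3:Add1,r4:7
c10: CDB Add1=37 | r0:32,r1:Mul1,r2:8,r3:37,r4:7
c11: - | r0:32,r1:Mul1,r2:8,r3:37,r4:7
c12: CDB Mul1=960 | r0:32,r1:960,r2:8,r3:37,r4:7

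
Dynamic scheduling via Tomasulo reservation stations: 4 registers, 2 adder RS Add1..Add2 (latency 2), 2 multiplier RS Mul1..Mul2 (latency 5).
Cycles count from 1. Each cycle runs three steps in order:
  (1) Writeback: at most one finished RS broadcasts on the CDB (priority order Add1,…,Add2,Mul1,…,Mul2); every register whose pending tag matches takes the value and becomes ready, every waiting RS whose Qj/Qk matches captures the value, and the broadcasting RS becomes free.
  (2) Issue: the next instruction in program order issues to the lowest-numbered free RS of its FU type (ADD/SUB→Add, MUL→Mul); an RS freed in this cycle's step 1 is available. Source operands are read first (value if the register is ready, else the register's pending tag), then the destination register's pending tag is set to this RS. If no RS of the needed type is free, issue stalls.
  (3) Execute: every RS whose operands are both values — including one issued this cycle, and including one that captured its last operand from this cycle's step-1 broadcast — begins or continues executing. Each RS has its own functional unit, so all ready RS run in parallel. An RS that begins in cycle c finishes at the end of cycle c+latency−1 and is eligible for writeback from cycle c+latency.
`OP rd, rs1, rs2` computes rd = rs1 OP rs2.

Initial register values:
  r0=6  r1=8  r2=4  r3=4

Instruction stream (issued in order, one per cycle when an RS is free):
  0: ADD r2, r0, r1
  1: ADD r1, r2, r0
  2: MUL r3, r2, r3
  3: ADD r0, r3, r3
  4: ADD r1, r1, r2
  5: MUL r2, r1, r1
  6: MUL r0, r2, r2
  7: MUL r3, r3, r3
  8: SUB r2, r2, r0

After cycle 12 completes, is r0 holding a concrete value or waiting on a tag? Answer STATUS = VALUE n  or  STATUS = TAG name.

c1: issue ADD r2<-Add1 | r0:6,r1:8,r2:Add1,r3:4
c2: issue ADD r1<-Add2 | r0:6,r1:Add2,r2:Add1,r3:4
c3: CDB Add1=14; issue MUL r3<-Mul1 | r0:6,r1:Add2,r2:14,r3:Mul1
c4: issue ADD r0<-Add1 | r0:Add1,r1:Add2,r2:14,r3:Mul1
c5: CDB Add2=20; issue ADD r1<-Add2 | r0:Add1,r1:Add2,r2:14,r3:Mul1
c6: issue MUL r2<-Mul2 | r0:Add1,r1:Add2,r2:Mul2,r3:Mul1
c7: CDB Add2=34; stall | r0:Add1,r1:34,r2:Mul2,r3:Mul1
c8: CDB Mul1=56; issue MUL r0<-Mul1 | r0:Mul1,r1:34,r2:Mul2,r3:56
c9: stall | r0:Mul1,r1:34,r2:Mul2,r3:56
c10: CDB Add1=112; stall | r0:Mul1,r1:34,r2:Mul2,r3:56
c11: stall | r0:Mul1,r1:34,r2:Mul2,r3:56
c12: CDB Mul2=1156; issue MUL r3<-Mul2 | r0:Mul1,r1:34,r2:1156,r3:Mul2

STATUS = TAG Mul1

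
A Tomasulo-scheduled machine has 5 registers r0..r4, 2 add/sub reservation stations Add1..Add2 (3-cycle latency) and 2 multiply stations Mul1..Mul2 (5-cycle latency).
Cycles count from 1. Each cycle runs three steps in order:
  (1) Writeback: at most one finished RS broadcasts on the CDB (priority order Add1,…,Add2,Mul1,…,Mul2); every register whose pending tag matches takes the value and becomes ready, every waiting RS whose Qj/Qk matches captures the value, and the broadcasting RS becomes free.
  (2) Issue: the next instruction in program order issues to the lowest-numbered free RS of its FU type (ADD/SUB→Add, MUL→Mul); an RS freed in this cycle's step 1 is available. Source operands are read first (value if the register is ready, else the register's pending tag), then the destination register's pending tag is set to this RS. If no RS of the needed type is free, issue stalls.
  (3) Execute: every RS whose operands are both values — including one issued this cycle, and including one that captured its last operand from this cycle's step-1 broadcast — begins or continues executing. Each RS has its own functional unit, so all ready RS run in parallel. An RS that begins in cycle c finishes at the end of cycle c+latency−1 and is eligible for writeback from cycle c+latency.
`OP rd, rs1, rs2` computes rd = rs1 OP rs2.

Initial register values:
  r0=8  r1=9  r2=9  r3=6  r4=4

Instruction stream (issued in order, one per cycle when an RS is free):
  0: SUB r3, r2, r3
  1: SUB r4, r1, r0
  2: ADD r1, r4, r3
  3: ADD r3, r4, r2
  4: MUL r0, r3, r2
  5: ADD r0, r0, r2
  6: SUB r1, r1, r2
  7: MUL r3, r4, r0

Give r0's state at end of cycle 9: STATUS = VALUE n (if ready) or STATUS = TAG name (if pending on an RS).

STATUS = TAG Add1

cycle 1: issue SUB r3<-Add1 // r0:8,r1:9,r2:9,r3:Add1,r4:4
cycle 2: issue SUB r4<-Add2 // r0:8,r1:9,r2:9,r3:Add1,r4:Add2
cycle 3: stall // r0:8,r1:9,r2:9,r3:Add1,r4:Add2
cycle 4: CDB Add1=3; issue ADD r1<-Add1 // r0:8,r1:Add1,r2:9,r3:3,r4:Add2
cycle 5: CDB Add2=1; issue ADD r3<-Add2 // r0:8,r1:Add1,r2:9,r3:Add2,r4:1
cycle 6: issue MUL r0<-Mul1 // r0:Mul1,r1:Add1,r2:9,r3:Add2,r4:1
cycle 7: stall // r0:Mul1,r1:Add1,r2:9,r3:Add2,r4:1
cycle 8: CDB Add1=4; issue ADD r0<-Add1 // r0:Add1,r1:4,r2:9,r3:Add2,r4:1
cycle 9: CDB Add2=10; issue SUB r1<-Add2 // r0:Add1,r1:Add2,r2:9,r3:10,r4:1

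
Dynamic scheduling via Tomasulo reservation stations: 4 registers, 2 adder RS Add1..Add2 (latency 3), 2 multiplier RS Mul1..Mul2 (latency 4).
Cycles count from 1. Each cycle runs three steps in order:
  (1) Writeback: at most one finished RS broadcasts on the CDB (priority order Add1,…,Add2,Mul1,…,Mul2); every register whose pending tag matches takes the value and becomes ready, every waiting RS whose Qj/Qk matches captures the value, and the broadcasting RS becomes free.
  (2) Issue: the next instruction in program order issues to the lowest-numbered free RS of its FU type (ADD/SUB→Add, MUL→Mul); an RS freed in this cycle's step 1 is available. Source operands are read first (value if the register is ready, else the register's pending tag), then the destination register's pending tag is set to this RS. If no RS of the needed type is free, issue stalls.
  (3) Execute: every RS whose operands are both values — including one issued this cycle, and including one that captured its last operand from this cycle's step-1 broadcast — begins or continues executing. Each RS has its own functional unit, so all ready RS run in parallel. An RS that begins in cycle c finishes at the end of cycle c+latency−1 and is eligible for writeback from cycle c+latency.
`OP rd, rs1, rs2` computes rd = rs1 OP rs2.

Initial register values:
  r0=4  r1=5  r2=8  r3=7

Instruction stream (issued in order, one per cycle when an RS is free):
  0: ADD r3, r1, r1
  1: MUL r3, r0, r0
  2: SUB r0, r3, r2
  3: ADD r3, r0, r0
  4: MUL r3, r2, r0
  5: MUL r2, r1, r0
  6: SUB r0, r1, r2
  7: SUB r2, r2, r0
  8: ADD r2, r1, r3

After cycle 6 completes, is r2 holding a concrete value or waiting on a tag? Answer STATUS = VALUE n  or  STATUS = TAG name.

cycle 1: issue ADD r3<-Add1 // r0:4,r1:5,r2:8,r3:Add1
cycle 2: issue MUL r3<-Mul1 // r0:4,r1:5,r2:8,r3:Mul1
cycle 3: issue SUB r0<-Add2 // r0:Add2,r1:5,r2:8,r3:Mul1
cycle 4: CDB Add1=10; issue ADD r3<-Add1 // r0:Add2,r1:5,r2:8,r3:Add1
cycle 5: issue MUL r3<-Mul2 // r0:Add2,r1:5,r2:8,r3:Mul2
cycle 6: CDB Mul1=16; issue MUL r2<-Mul1 // r0:Add2,r1:5,r2:Mul1,r3:Mul2

STATUS = TAG Mul1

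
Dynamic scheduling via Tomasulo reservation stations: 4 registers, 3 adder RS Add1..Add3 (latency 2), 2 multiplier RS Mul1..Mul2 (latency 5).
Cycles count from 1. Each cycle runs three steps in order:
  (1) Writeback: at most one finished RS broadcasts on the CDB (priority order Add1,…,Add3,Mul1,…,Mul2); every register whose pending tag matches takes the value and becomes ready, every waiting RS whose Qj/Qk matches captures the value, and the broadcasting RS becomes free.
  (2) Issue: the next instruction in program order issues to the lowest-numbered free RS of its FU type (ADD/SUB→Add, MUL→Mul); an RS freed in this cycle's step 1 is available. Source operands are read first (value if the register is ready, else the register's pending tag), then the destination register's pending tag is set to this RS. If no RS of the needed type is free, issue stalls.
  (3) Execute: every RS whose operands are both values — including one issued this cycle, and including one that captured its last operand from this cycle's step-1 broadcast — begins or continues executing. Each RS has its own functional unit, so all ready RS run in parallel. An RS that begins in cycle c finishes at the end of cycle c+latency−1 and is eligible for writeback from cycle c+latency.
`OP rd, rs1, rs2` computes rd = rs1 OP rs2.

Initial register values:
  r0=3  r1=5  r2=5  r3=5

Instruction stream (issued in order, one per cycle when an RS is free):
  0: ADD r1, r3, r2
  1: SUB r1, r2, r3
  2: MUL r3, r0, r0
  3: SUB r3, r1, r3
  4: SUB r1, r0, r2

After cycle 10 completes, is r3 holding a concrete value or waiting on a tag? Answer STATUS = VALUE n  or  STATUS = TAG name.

STATUS = VALUE -9

c1: issue ADD r1<-Add1 | r0:3,r1:Add1,r2:5,r3:5
c2: issue SUB r1<-Add2 | r0:3,r1:Add2,r2:5,r3:5
c3: CDB Add1=10; issue MUL r3<-Mul1 | r0:3,r1:Add2,r2:5,r3:Mul1
c4: CDB Add2=0; issue SUB r3<-Add1 | r0:3,r1:0,r2:5,r3:Add1
c5: issue SUB r1<-Add2 | r0:3,r1:Add2,r2:5,r3:Add1
c6: - | r0:3,r1:Add2,r2:5,r3:Add1
c7: CDB Add2=-2 | r0:3,r1:-2,r2:5,r3:Add1
c8: CDB Mul1=9 | r0:3,r1:-2,r2:5,r3:Add1
c9: - | r0:3,r1:-2,r2:5,r3:Add1
c10: CDB Add1=-9 | r0:3,r1:-2,r2:5,r3:-9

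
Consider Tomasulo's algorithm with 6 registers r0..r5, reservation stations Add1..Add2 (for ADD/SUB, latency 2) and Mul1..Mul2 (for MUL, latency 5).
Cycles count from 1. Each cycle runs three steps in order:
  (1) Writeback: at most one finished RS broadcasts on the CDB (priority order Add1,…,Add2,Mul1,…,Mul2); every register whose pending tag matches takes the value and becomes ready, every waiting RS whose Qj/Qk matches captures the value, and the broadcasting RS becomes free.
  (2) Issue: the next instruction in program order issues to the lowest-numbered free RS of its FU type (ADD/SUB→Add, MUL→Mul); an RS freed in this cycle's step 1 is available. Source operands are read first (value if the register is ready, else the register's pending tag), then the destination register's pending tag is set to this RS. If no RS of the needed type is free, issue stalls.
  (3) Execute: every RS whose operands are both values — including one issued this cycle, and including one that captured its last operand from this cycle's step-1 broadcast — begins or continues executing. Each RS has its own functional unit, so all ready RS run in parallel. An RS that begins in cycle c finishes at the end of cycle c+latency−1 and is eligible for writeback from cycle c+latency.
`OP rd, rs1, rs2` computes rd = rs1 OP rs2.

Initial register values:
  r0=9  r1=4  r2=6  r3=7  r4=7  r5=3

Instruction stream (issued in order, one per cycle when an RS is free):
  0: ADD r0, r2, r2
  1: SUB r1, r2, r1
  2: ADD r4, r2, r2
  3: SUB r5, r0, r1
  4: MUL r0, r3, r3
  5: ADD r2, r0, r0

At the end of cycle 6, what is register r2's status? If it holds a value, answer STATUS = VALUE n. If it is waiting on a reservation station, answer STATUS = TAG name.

c1: issue ADD r0<-Add1 | r0:Add1,r1:4,r2:6,r3:7,r4:7,r5:3
c2: issue SUB r1<-Add2 | r0:Add1,r1:Add2,r2:6,r3:7,r4:7,r5:3
c3: CDB Add1=12; issue ADD r4<-Add1 | r0:12,r1:Add2,r2:6,r3:7,r4:Add1,r5:3
c4: CDB Add2=2; issue SUB r5<-Add2 | r0:12,r1:2,r2:6,r3:7,r4:Add1,r5:Add2
c5: CDB Add1=12; issue MUL r0<-Mul1 | r0:Mul1,r1:2,r2:6,r3:7,r4:12,r5:Add2
c6: CDB Add2=10; issue ADD r2<-Add1 | r0:Mul1,r1:2,r2:Add1,r3:7,r4:12,r5:10

STATUS = TAG Add1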